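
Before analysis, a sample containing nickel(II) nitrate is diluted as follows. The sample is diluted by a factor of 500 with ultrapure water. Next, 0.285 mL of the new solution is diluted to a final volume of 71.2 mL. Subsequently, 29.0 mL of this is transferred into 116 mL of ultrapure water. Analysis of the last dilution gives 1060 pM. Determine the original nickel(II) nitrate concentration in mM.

0.662 mM

Overall dilution factor = 500 × 249.8 × 5 = 6.25 × 10⁵.
Original = 1060 pM × 6.25 × 10⁵ = 6.62 × 10⁸ pM = 0.662 mM.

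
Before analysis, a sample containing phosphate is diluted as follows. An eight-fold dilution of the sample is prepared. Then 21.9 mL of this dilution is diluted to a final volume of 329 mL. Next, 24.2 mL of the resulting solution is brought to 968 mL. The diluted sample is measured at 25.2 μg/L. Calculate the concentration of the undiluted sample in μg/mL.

Overall dilution factor = 8 × 15.02 × 40 = 4807.
Original = 25.2 μg/L × 4807 = 1.21 × 10⁵ μg/L = 121 μg/mL.

121 μg/mL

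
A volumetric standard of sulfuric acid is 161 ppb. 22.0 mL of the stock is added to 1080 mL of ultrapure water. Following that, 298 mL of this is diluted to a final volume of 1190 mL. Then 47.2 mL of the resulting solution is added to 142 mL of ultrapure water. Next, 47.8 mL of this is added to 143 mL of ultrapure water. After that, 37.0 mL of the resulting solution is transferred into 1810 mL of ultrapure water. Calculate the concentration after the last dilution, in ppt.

1.01 ppt

Overall dilution factor = 50.09 × 3.993 × 4.008 × 3.992 × 49.92 = 1.60 × 10⁵.
161 ppb / 1.60 × 10⁵ = 1.01 × 10⁻³ ppb = 1.01 ppt.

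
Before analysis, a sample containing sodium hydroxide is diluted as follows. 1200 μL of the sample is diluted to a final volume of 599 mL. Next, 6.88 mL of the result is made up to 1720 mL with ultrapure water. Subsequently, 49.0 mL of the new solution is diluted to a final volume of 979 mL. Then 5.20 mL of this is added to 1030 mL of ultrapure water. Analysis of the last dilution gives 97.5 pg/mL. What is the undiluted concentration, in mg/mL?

Overall dilution factor = 499.2 × 250 × 19.98 × 199.1 = 4.96 × 10⁸.
Original = 97.5 pg/mL × 4.96 × 10⁸ = 4.84 × 10¹⁰ pg/mL = 48.4 mg/mL.

48.4 mg/mL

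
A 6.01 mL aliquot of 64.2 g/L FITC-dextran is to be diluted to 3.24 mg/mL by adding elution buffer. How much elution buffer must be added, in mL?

113 mL

3.24 mg/mL = 3.24 g/L.
V₂ = C₁V₁/C₂ = 64.2 × 6.01 / 3.24 = 119 mL.
Diluent to add = V₂ − V₁ = 119 − 6.01 = 113 mL.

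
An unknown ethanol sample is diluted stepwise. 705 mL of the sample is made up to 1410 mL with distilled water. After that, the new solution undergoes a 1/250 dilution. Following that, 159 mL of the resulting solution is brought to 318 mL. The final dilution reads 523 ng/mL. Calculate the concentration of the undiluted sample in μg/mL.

523 μg/mL

Overall dilution factor = 2 × 250 × 2 = 1000.
Original = 523 ng/mL × 1000 = 5.23 × 10⁵ ng/mL = 523 μg/mL.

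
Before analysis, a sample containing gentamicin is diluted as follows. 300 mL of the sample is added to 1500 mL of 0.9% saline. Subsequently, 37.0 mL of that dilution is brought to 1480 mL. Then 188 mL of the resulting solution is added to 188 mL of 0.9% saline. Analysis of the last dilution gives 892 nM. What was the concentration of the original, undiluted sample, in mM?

0.428 mM

Overall dilution factor = 6 × 40 × 2 = 480.
Original = 892 nM × 480 = 4.28 × 10⁵ nM = 0.428 mM.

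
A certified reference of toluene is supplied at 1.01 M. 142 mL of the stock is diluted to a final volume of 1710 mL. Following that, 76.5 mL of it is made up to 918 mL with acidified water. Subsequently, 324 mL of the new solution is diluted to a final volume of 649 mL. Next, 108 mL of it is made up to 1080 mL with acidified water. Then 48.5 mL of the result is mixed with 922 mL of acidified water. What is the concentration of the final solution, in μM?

17.4 μM

Overall dilution factor = 12.04 × 12 × 2.003 × 10 × 20.01 = 5.79 × 10⁴.
1.01 M / 5.79 × 10⁴ = 1.74 × 10⁻⁵ M = 17.4 μM.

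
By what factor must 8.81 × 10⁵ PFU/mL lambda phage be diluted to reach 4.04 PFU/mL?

2.18 × 10⁵

Factor = C₀/C_target = 8.81 × 10⁵ PFU/mL / 4.04 PFU/mL = 2.18 × 10⁵.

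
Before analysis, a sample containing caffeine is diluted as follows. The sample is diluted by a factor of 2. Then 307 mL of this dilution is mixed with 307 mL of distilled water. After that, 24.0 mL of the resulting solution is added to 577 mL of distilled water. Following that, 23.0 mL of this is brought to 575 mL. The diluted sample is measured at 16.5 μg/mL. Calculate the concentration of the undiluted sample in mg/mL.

41.3 mg/mL

Overall dilution factor = 2 × 2 × 25.04 × 25 = 2504.
Original = 16.5 μg/mL × 2504 = 4.13 × 10⁴ μg/mL = 41.3 mg/mL.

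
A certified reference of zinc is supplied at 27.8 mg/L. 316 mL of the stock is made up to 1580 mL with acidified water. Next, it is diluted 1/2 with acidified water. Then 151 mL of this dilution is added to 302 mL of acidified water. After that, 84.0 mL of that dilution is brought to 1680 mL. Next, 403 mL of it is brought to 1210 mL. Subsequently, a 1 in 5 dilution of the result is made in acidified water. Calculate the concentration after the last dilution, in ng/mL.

Overall dilution factor = 5 × 2 × 3 × 20 × 3.002 × 5 = 9007.
27.8 mg/L / 9007 = 3.09 × 10⁻³ mg/L = 3.09 ng/mL.

3.09 ng/mL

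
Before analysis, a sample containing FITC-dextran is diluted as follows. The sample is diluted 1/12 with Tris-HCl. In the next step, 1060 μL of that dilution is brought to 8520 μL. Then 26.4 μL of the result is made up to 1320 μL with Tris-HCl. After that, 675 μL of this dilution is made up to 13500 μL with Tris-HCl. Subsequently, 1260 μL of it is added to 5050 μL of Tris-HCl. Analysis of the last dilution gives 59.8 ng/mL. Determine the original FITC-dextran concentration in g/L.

28.9 g/L

Overall dilution factor = 12 × 8.038 × 50 × 20 × 5.008 = 4.83 × 10⁵.
Original = 59.8 ng/mL × 4.83 × 10⁵ = 2.89 × 10⁷ ng/mL = 28.9 g/L.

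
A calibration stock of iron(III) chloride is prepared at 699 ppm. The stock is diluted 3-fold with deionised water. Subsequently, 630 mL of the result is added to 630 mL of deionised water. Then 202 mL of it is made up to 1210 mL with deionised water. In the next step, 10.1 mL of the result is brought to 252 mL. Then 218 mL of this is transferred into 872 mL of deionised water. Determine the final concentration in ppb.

Overall dilution factor = 3 × 2 × 5.990 × 24.95 × 5 = 4484.
699 ppm / 4484 = 0.156 ppm = 156 ppb.

156 ppb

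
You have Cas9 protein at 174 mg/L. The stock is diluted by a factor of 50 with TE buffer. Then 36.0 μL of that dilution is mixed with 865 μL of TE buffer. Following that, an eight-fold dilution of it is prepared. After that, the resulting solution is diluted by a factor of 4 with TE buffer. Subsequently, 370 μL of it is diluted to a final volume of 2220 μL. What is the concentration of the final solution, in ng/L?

Overall dilution factor = 50 × 25.03 × 8 × 4 × 6 = 2.40 × 10⁵.
174 mg/L / 2.40 × 10⁵ = 7.24 × 10⁻⁴ mg/L = 724 ng/L.

724 ng/L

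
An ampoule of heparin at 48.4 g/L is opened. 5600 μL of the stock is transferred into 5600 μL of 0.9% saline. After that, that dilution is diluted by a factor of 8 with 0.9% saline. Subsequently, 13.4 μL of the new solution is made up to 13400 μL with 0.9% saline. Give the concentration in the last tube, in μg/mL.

3.02 μg/mL

Overall dilution factor = 2 × 8 × 1000 = 1.60 × 10⁴.
48.4 g/L / 1.60 × 10⁴ = 3.02 × 10⁻³ g/L = 3.02 μg/mL.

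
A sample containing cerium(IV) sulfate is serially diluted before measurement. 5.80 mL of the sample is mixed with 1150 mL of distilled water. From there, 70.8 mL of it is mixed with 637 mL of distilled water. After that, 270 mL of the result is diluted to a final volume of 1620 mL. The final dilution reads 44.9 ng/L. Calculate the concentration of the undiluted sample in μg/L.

537 μg/L

Overall dilution factor = 199.3 × 9.997 × 6 = 1.20 × 10⁴.
Original = 44.9 ng/L × 1.20 × 10⁴ = 5.37 × 10⁵ ng/L = 537 μg/L.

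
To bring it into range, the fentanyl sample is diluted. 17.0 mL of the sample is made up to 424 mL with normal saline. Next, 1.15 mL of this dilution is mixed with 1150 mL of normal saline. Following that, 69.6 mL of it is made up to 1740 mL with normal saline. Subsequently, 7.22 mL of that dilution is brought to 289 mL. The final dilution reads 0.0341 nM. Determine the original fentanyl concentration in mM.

0.852 mM

Overall dilution factor = 24.94 × 1001 × 25 × 40.03 = 2.50 × 10⁷.
Original = 0.0341 nM × 2.50 × 10⁷ = 8.52 × 10⁵ nM = 0.852 mM.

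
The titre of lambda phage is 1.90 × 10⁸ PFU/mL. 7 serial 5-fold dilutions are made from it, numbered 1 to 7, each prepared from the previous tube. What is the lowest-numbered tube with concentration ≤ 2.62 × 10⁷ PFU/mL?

Tube n has concentration 1.90 × 10⁸ PFU/mL / 5ⁿ.
Need 5ⁿ ≥ 1.90 × 10⁸ PFU/mL / 2.62 × 10⁷ PFU/mL = 7.25, so n ≥ 1.23.
First such tube: n = 2.

tube 2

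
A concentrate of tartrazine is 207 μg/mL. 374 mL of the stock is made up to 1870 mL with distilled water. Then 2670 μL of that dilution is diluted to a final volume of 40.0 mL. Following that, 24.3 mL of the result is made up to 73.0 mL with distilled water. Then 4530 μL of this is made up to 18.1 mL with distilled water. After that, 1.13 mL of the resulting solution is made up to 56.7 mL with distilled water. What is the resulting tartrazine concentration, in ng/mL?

4.59 ng/mL

Overall dilution factor = 5 × 14.98 × 3.004 × 3.996 × 50.18 = 4.51 × 10⁴.
207 μg/mL / 4.51 × 10⁴ = 4.59 × 10⁻³ μg/mL = 4.59 ng/mL.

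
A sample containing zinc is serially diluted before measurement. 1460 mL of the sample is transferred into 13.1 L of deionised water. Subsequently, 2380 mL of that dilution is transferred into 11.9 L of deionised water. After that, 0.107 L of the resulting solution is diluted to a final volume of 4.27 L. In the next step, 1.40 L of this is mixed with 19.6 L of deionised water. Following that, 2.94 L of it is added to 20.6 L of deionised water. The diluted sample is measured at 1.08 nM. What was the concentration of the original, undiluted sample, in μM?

310 μM

Overall dilution factor = 9.973 × 6 × 39.91 × 15 × 8.007 = 2.87 × 10⁵.
Original = 1.08 nM × 2.87 × 10⁵ = 3.10 × 10⁵ nM = 310 μM.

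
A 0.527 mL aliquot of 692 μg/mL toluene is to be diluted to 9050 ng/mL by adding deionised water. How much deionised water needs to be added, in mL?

9050 ng/mL = 9.05 μg/mL.
V₂ = C₁V₁/C₂ = 692 × 0.527 / 9.05 = 40.3 mL.
Diluent to add = V₂ − V₁ = 40.3 − 0.527 = 39.8 mL.

39.8 mL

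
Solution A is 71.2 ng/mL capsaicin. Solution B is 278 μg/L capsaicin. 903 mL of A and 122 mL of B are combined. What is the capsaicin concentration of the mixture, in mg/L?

0.0958 mg/L

C_B = 278 μg/L = 278 ng/mL.
C_mix = (C_A·V_A + C_B·V_B)/(V_A + V_B) = (71.2×903 + 278×122) / 1025 = 95.8 ng/mL = 0.0958 mg/L.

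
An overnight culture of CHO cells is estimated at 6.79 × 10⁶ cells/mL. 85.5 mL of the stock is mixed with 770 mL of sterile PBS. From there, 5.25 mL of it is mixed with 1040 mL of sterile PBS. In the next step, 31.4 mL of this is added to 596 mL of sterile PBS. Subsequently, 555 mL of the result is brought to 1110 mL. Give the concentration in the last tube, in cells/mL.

85.3 cells/mL

Overall dilution factor = 10.01 × 199.1 × 19.98 × 2 = 7.96 × 10⁴.
6.79 × 10⁶ cells/mL / 7.96 × 10⁴ = 85.3 cells/mL.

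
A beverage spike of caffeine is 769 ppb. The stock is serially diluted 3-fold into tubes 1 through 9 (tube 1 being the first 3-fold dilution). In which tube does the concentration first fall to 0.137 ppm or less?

tube 2

Tube n has concentration 769 ppb / 3ⁿ.
Need 3ⁿ ≥ 769 ppb / 0.137 ppm = 5.61, so n ≥ 1.57.
First such tube: n = 2.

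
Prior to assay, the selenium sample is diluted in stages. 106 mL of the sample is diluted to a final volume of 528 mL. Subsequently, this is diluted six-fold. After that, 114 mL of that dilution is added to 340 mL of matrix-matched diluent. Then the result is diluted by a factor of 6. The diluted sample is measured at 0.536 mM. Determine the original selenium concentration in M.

Overall dilution factor = 4.981 × 6 × 3.982 × 6 = 714.
Original = 0.536 mM × 714 = 383 mM = 0.383 M.

0.383 M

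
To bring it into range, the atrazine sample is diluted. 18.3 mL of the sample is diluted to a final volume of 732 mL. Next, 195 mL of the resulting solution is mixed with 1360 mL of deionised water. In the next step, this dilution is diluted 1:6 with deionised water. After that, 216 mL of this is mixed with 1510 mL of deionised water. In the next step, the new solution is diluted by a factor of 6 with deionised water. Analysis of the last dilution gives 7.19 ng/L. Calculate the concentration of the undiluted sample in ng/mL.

Overall dilution factor = 40 × 7.974 × 6 × 7.991 × 6 = 9.18 × 10⁴.
Original = 7.19 ng/L × 9.18 × 10⁴ = 6.60 × 10⁵ ng/L = 660 ng/mL.

660 ng/mL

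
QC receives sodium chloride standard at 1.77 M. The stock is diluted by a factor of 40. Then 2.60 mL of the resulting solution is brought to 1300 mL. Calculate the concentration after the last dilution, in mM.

Overall dilution factor = 40 × 500 = 2.00 × 10⁴.
1.77 M / 2.00 × 10⁴ = 8.85 × 10⁻⁵ M = 0.0885 mM.

0.0885 mM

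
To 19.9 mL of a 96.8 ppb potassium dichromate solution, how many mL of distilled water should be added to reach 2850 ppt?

656 mL

2850 ppt = 2.85 ppb.
V₂ = C₁V₁/C₂ = 96.8 × 19.9 / 2.85 = 676 mL.
Diluent to add = V₂ − V₁ = 676 − 19.9 = 656 mL.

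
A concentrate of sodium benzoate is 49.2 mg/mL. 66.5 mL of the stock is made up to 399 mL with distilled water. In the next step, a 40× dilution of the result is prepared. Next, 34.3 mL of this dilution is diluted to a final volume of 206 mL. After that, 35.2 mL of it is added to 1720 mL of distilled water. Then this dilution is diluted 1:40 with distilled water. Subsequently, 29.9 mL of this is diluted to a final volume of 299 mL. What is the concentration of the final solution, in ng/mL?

1.71 ng/mL

Overall dilution factor = 6 × 40 × 6.006 × 49.86 × 40 × 10 = 2.87 × 10⁷.
49.2 mg/mL / 2.87 × 10⁷ = 1.71 × 10⁻⁶ mg/mL = 1.71 ng/mL.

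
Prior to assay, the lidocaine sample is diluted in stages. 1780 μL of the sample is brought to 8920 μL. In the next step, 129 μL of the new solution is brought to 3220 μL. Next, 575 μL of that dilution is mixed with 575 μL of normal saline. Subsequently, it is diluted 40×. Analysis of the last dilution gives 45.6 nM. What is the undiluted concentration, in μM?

456 μM

Overall dilution factor = 5.011 × 24.96 × 2 × 40 = 1.00 × 10⁴.
Original = 45.6 nM × 1.00 × 10⁴ = 4.56 × 10⁵ nM = 456 μM.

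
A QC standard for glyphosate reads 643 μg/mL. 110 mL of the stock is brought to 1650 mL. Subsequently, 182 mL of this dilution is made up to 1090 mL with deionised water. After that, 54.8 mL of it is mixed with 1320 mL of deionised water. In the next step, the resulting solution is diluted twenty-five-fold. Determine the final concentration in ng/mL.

Overall dilution factor = 15 × 5.989 × 25.09 × 25 = 5.63 × 10⁴.
643 μg/mL / 5.63 × 10⁴ = 0.0114 μg/mL = 11.4 ng/mL.

11.4 ng/mL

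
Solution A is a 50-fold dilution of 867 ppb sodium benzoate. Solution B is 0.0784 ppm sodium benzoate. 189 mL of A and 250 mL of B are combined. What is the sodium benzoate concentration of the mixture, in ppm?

C_A = 867 ppb / 50 = 17.3 ppb.
C_B = 0.0784 ppm = 78.4 ppb.
C_mix = (C_A·V_A + C_B·V_B)/(V_A + V_B) = (17.3×189 + 78.4×250) / 439.0 = 52.1 ppb = 0.0521 ppm.

0.0521 ppm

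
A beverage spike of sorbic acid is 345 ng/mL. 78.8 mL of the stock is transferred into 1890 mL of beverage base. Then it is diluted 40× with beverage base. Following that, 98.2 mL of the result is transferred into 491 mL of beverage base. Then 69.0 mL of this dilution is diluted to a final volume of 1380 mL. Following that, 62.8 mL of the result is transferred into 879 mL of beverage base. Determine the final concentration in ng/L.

Overall dilution factor = 24.98 × 40 × 6 × 20 × 15.00 = 1.80 × 10⁶.
345 ng/mL / 1.80 × 10⁶ = 1.92 × 10⁻⁴ ng/mL = 0.192 ng/L.

0.192 ng/L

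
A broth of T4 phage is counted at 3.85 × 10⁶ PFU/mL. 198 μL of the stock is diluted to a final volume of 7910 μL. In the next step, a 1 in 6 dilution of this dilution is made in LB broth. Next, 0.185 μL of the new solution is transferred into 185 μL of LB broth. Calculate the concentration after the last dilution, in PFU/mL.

16.0 PFU/mL

Overall dilution factor = 39.95 × 6 × 1001 = 2.40 × 10⁵.
3.85 × 10⁶ PFU/mL / 2.40 × 10⁵ = 16.0 PFU/mL.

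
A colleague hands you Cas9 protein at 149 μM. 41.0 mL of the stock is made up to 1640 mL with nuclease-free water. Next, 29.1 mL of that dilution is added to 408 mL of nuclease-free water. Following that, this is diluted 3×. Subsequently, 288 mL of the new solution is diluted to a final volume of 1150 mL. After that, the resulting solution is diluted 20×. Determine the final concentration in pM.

1040 pM

Overall dilution factor = 40 × 15.02 × 3 × 3.993 × 20 = 1.44 × 10⁵.
149 μM / 1.44 × 10⁵ = 1.04 × 10⁻³ μM = 1040 pM.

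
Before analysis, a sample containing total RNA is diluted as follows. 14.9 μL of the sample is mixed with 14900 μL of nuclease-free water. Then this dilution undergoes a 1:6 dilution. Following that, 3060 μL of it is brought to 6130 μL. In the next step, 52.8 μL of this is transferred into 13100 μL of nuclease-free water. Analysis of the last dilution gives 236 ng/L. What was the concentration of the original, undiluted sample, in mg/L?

707 mg/L

Overall dilution factor = 1001 × 6 × 2.003 × 249.1 = 3.00 × 10⁶.
Original = 236 ng/L × 3.00 × 10⁶ = 7.07 × 10⁸ ng/L = 707 mg/L.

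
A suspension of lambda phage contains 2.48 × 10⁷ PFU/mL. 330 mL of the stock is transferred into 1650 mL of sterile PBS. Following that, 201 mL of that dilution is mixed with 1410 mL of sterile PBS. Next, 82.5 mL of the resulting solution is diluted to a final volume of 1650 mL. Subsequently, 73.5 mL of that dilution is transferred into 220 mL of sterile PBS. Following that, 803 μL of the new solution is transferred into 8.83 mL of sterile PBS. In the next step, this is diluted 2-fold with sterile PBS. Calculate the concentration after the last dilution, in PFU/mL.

269 PFU/mL

Overall dilution factor = 6 × 8.015 × 20 × 3.993 × 12.00 × 2 = 9.21 × 10⁴.
2.48 × 10⁷ PFU/mL / 9.21 × 10⁴ = 269 PFU/mL.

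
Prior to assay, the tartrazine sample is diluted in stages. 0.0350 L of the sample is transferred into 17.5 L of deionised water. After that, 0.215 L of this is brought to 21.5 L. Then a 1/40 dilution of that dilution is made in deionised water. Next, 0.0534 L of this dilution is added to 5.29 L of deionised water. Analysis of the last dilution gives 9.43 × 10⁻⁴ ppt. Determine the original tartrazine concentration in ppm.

0.189 ppm

Overall dilution factor = 501 × 100 × 40 × 100.1 = 2.01 × 10⁸.
Original = 9.43 × 10⁻⁴ ppt × 2.01 × 10⁸ = 1.89 × 10⁵ ppt = 0.189 ppm.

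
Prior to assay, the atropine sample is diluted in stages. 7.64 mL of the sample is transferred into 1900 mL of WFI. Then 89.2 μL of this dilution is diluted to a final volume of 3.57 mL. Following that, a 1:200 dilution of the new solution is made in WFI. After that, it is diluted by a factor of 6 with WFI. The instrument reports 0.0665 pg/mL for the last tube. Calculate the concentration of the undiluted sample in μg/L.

Overall dilution factor = 249.7 × 40.02 × 200 × 6 = 1.20 × 10⁷.
Original = 0.0665 pg/mL × 1.20 × 10⁷ = 7.97 × 10⁵ pg/mL = 797 μg/L.

797 μg/L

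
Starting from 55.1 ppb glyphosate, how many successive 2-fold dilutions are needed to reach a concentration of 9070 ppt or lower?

Need 2ⁿ ≥ 6.07, so n ≥ log(6.07)/log(2) = 2.60.
Minimum whole steps: n = 3.

3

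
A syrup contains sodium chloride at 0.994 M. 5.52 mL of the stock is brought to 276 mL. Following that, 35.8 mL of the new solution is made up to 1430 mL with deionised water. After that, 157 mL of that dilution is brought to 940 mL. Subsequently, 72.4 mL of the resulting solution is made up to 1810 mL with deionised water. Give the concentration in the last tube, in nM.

3330 nM

Overall dilution factor = 50 × 39.94 × 5.987 × 25 = 2.99 × 10⁵.
0.994 M / 2.99 × 10⁵ = 3.33 × 10⁻⁶ M = 3330 nM.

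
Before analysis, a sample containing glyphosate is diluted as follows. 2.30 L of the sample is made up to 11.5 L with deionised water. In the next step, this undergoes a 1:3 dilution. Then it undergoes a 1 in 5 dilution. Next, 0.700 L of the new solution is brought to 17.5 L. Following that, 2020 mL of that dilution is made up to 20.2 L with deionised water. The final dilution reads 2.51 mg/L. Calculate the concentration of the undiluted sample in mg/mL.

47.1 mg/mL

Overall dilution factor = 5 × 3 × 5 × 25 × 10 = 1.88 × 10⁴.
Original = 2.51 mg/L × 1.88 × 10⁴ = 4.71 × 10⁴ mg/L = 47.1 mg/mL.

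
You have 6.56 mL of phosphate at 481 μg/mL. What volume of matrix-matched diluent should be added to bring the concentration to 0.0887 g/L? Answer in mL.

29.0 mL

0.0887 g/L = 88.7 μg/mL.
V₂ = C₁V₁/C₂ = 481 × 6.56 / 88.7 = 35.6 mL.
Diluent to add = V₂ − V₁ = 35.6 − 6.56 = 29.0 mL.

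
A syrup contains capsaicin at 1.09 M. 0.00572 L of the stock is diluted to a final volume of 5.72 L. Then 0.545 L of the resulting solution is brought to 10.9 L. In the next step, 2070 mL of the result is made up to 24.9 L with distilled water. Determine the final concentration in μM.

Overall dilution factor = 1000 × 20 × 12.03 = 2.41 × 10⁵.
1.09 M / 2.41 × 10⁵ = 4.53 × 10⁻⁶ M = 4.53 μM.

4.53 μM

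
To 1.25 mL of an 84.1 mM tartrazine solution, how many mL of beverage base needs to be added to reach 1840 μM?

1840 μM = 1.84 mM.
V₂ = C₁V₁/C₂ = 84.1 × 1.25 / 1.84 = 57.1 mL.
Diluent to add = V₂ − V₁ = 57.1 − 1.25 = 55.9 mL.

55.9 mL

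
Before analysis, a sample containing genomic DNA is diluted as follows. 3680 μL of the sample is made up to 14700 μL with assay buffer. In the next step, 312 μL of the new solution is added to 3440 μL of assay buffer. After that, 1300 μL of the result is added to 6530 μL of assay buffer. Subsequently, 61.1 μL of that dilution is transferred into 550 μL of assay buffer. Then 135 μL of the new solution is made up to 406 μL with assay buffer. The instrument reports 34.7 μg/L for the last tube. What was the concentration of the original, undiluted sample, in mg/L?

302 mg/L

Overall dilution factor = 3.995 × 12.03 × 6.023 × 10.00 × 3.007 = 8703.
Original = 34.7 μg/L × 8703 = 3.02 × 10⁵ μg/L = 302 mg/L.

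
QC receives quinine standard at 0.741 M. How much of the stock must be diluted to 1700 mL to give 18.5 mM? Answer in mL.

42.4 mL

18.5 mM = 0.0185 M.
V₁ = C₂V₂/C₁ = 0.0185 × 1700 / 0.741 = 42.4 mL.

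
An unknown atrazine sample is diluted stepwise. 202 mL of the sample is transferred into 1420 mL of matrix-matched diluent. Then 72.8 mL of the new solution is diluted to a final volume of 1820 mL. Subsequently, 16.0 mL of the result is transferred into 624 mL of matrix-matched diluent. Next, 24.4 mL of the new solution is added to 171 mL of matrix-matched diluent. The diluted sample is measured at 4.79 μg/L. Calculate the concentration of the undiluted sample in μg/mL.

308 μg/mL

Overall dilution factor = 8.030 × 25 × 40 × 8.008 = 6.43 × 10⁴.
Original = 4.79 μg/L × 6.43 × 10⁴ = 3.08 × 10⁵ μg/L = 308 μg/mL.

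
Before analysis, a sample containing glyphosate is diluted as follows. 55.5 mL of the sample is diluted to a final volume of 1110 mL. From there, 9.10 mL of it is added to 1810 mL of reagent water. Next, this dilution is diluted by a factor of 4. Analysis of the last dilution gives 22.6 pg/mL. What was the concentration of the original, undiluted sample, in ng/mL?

Overall dilution factor = 20 × 199.9 × 4 = 1.60 × 10⁴.
Original = 22.6 pg/mL × 1.60 × 10⁴ = 3.61 × 10⁵ pg/mL = 361 ng/mL.

361 ng/mL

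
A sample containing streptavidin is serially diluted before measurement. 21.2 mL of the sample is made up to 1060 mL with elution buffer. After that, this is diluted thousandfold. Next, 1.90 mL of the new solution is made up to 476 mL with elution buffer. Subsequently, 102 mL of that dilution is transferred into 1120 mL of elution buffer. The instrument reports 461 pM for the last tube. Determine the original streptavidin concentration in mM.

Overall dilution factor = 50 × 1000 × 250.5 × 11.98 = 1.50 × 10⁸.
Original = 461 pM × 1.50 × 10⁸ = 6.92 × 10¹⁰ pM = 69.2 mM.

69.2 mM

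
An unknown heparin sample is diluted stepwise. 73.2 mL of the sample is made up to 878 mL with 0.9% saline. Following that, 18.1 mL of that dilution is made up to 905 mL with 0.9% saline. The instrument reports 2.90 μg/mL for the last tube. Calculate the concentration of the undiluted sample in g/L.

1.74 g/L

Overall dilution factor = 11.99 × 50 = 600.
Original = 2.90 μg/mL × 600 = 1739 μg/mL = 1.74 g/L.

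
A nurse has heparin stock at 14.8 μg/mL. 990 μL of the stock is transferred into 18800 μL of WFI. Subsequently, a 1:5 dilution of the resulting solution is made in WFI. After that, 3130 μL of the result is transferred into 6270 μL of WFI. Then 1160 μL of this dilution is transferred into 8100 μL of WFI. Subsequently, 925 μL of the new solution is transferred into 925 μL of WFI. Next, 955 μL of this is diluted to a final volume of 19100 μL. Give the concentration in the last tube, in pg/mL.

154 pg/mL

Overall dilution factor = 19.99 × 5 × 3.003 × 7.983 × 2 × 20 = 9.58 × 10⁴.
14.8 μg/mL / 9.58 × 10⁴ = 1.54 × 10⁻⁴ μg/mL = 154 pg/mL.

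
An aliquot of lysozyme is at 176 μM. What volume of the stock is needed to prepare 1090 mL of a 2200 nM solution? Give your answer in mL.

13.6 mL

2200 nM = 2.20 μM.
V₁ = C₂V₂/C₁ = 2.20 × 1090 / 176 = 13.6 mL.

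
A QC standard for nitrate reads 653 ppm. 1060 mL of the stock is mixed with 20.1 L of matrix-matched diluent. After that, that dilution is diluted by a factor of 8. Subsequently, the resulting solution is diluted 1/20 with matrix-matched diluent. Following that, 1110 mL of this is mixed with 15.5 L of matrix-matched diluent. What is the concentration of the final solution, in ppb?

Overall dilution factor = 19.96 × 8 × 20 × 14.96 = 4.78 × 10⁴.
653 ppm / 4.78 × 10⁴ = 0.0137 ppm = 13.7 ppb.

13.7 ppb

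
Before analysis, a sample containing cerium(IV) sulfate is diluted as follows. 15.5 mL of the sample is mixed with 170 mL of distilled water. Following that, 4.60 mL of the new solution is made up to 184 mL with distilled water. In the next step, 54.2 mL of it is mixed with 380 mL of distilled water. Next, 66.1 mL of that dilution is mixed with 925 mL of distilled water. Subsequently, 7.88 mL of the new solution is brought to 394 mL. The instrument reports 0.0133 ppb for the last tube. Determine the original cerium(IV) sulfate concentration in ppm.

38.2 ppm

Overall dilution factor = 11.97 × 40 × 8.011 × 14.99 × 50 = 2.88 × 10⁶.
Original = 0.0133 ppb × 2.88 × 10⁶ = 3.82 × 10⁴ ppb = 38.2 ppm.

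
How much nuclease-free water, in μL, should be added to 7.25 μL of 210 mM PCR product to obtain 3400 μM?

3400 μM = 3.40 mM.
V₂ = C₁V₁/C₂ = 210 × 7.25 / 3.40 = 448 μL.
Diluent to add = V₂ − V₁ = 448 − 7.25 = 441 μL.

441 μL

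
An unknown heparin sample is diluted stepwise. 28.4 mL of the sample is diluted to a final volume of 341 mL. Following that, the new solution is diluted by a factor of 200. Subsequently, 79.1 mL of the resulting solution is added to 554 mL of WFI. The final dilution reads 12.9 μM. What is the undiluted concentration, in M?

0.248 M

Overall dilution factor = 12.01 × 200 × 8.004 = 1.92 × 10⁴.
Original = 12.9 μM × 1.92 × 10⁴ = 2.48 × 10⁵ μM = 0.248 M.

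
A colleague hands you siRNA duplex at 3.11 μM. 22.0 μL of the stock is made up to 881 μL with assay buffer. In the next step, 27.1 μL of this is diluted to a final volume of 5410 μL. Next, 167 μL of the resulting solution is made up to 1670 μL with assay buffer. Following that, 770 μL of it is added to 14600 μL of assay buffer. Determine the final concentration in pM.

Overall dilution factor = 40.05 × 199.6 × 10 × 19.96 = 1.60 × 10⁶.
3.11 μM / 1.60 × 10⁶ = 1.95 × 10⁻⁶ μM = 1.95 pM.

1.95 pM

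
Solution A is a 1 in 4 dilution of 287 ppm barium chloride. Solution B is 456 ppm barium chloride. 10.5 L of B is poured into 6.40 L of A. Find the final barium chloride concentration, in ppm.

310 ppm

C_A = 287 ppm / 4 = 71.8 ppm.
C_mix = (C_A·V_A + C_B·V_B)/(V_A + V_B) = (71.8×6.40 + 456×10.5) / 16.90 = 310 ppm.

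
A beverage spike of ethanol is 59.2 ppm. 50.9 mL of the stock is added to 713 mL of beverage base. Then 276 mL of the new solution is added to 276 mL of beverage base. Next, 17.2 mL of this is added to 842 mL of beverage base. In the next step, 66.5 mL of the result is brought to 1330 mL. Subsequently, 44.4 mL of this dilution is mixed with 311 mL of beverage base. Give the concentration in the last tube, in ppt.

Overall dilution factor = 15.01 × 2 × 49.95 × 20 × 8.005 = 2.40 × 10⁵.
59.2 ppm / 2.40 × 10⁵ = 2.47 × 10⁻⁴ ppm = 247 ppt.

247 ppt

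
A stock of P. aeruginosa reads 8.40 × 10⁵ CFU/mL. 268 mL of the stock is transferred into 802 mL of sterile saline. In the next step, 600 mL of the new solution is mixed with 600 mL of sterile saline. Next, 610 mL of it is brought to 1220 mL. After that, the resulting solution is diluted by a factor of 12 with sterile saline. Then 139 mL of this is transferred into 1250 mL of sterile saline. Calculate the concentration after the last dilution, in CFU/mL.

Overall dilution factor = 3.993 × 2 × 2 × 12 × 9.993 = 1915.
8.40 × 10⁵ CFU/mL / 1915 = 439 CFU/mL.

439 CFU/mL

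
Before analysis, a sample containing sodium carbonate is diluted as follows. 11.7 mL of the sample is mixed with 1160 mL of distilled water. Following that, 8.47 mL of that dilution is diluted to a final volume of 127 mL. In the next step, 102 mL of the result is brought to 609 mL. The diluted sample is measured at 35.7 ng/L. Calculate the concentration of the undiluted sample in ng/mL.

320 ng/mL

Overall dilution factor = 100.1 × 14.99 × 5.971 = 8965.
Original = 35.7 ng/L × 8965 = 3.20 × 10⁵ ng/L = 320 ng/mL.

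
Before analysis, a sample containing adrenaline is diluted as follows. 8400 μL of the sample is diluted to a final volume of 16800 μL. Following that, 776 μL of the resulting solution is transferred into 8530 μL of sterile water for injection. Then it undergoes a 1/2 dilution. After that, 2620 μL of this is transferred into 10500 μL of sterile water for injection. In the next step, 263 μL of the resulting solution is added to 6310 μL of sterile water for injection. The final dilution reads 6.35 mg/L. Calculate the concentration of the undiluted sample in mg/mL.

Overall dilution factor = 2 × 11.99 × 2 × 5.008 × 24.99 = 6003.
Original = 6.35 mg/L × 6003 = 3.81 × 10⁴ mg/L = 38.1 mg/mL.

38.1 mg/mL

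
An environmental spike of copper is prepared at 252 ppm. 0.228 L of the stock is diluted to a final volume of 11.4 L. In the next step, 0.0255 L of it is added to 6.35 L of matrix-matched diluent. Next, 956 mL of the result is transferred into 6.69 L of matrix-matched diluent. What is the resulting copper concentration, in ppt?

Overall dilution factor = 50 × 250.0 × 7.998 = 10.00 × 10⁴.
252 ppm / 10.00 × 10⁴ = 2.52 × 10⁻³ ppm = 2520 ppt.

2520 ppt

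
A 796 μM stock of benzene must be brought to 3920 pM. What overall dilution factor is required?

2.03 × 10⁵

Factor = C₀/C_target = 796 μM / 3920 pM = 2.03 × 10⁵.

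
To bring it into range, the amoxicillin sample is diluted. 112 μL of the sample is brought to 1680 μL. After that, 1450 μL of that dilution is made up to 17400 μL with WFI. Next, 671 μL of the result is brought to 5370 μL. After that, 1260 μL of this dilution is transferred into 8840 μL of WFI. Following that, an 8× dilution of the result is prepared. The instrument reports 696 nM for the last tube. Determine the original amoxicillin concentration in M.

0.0643 M

Overall dilution factor = 15 × 12 × 8.003 × 8.016 × 8 = 9.24 × 10⁴.
Original = 696 nM × 9.24 × 10⁴ = 6.43 × 10⁷ nM = 0.0643 M.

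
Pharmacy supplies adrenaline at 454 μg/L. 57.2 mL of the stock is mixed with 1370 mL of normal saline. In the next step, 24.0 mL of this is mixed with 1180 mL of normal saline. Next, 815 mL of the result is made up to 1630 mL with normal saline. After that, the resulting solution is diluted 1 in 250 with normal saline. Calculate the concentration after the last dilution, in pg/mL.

0.725 pg/mL

Overall dilution factor = 24.95 × 50.17 × 2 × 250 = 6.26 × 10⁵.
454 μg/L / 6.26 × 10⁵ = 7.25 × 10⁻⁴ μg/L = 0.725 pg/mL.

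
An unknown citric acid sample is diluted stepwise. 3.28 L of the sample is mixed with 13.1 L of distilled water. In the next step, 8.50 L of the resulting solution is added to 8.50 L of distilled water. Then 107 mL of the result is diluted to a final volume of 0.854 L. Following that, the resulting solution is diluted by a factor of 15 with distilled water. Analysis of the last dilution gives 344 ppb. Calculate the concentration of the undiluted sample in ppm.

Overall dilution factor = 4.994 × 2 × 7.981 × 15 = 1196.
Original = 344 ppb × 1196 = 4.11 × 10⁵ ppb = 411 ppm.

411 ppm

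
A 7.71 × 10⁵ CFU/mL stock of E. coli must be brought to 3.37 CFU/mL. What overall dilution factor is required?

2.29 × 10⁵

Factor = C₀/C_target = 7.71 × 10⁵ CFU/mL / 3.37 CFU/mL = 2.29 × 10⁵.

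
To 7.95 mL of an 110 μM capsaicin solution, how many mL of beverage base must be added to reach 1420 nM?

1420 nM = 1.42 μM.
V₂ = C₁V₁/C₂ = 110 × 7.95 / 1.42 = 616 mL.
Diluent to add = V₂ − V₁ = 616 − 7.95 = 608 mL.

608 mL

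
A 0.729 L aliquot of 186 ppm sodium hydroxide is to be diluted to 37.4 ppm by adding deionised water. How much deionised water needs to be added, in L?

V₂ = C₁V₁/C₂ = 186 × 0.729 / 37.4 = 3.63 L.
Diluent to add = V₂ − V₁ = 3.63 − 0.729 = 2.90 L.

2.90 L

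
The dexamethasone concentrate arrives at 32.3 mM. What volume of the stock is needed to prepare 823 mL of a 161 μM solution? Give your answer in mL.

161 μM = 0.161 mM.
V₁ = C₂V₂/C₁ = 0.161 × 823 / 32.3 = 4.10 mL.

4.10 mL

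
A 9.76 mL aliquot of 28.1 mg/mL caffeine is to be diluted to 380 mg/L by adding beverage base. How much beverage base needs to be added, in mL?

712 mL

380 mg/L = 0.380 mg/mL.
V₂ = C₁V₁/C₂ = 28.1 × 9.76 / 0.380 = 722 mL.
Diluent to add = V₂ − V₁ = 722 − 9.76 = 712 mL.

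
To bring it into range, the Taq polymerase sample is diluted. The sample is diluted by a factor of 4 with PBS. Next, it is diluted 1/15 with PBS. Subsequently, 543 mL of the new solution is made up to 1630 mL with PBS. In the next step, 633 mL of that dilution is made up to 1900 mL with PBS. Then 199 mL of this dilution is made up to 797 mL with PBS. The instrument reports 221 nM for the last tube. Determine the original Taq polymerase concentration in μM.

Overall dilution factor = 4 × 15 × 3.002 × 3.002 × 4.005 = 2165.
Original = 221 nM × 2165 = 4.79 × 10⁵ nM = 479 μM.

479 μM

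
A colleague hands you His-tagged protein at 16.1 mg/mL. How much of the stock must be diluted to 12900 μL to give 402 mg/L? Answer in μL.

402 mg/L = 0.402 mg/mL.
V₁ = C₂V₂/C₁ = 0.402 × 12900 / 16.1 = 322 μL.

322 μL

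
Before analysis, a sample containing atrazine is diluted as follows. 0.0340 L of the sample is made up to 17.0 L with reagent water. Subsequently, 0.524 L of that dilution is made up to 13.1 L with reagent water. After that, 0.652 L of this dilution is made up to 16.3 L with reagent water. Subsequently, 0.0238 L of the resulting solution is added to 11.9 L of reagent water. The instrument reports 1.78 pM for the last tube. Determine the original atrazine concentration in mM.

0.279 mM

Overall dilution factor = 500 × 25 × 25 × 501 = 1.57 × 10⁸.
Original = 1.78 pM × 1.57 × 10⁸ = 2.79 × 10⁸ pM = 0.279 mM.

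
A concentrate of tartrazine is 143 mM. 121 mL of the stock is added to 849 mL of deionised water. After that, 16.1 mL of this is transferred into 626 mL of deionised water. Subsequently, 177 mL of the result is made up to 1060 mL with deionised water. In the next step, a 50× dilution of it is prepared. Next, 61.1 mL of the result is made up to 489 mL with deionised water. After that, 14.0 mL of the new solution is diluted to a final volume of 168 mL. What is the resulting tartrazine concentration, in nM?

15.6 nM

Overall dilution factor = 8.017 × 39.88 × 5.989 × 50 × 8.003 × 12 = 9.19 × 10⁶.
143 mM / 9.19 × 10⁶ = 1.56 × 10⁻⁵ mM = 15.6 nM.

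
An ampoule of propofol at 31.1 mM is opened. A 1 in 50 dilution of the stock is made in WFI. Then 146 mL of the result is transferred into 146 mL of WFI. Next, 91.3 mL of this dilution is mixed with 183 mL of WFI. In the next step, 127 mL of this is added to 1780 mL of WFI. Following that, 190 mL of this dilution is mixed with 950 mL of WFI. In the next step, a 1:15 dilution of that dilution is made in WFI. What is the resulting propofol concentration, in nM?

76.6 nM

Overall dilution factor = 50 × 2 × 3.004 × 15.02 × 6 × 15 = 4.06 × 10⁵.
31.1 mM / 4.06 × 10⁵ = 7.66 × 10⁻⁵ mM = 76.6 nM.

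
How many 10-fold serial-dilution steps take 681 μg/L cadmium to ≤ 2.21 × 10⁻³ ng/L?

9

Need 10ⁿ ≥ 3.08 × 10⁸, so n ≥ log(3.08 × 10⁸)/log(10) = 8.49.
Minimum whole steps: n = 9.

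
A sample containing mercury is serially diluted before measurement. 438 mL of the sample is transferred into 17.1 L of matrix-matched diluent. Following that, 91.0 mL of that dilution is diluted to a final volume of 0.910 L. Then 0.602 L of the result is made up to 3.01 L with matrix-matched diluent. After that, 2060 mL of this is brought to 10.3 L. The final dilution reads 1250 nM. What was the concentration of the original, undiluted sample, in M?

0.0125 M

Overall dilution factor = 40.04 × 10 × 5 × 5 = 1.00 × 10⁴.
Original = 1250 nM × 1.00 × 10⁴ = 1.25 × 10⁷ nM = 0.0125 M.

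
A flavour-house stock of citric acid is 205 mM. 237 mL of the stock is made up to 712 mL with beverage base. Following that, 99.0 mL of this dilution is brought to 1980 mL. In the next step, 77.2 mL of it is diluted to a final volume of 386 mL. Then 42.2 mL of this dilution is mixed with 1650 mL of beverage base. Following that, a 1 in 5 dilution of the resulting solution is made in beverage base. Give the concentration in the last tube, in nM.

Overall dilution factor = 3.004 × 20 × 5 × 40.10 × 5 = 6.02 × 10⁴.
205 mM / 6.02 × 10⁴ = 3.40 × 10⁻³ mM = 3400 nM.

3400 nM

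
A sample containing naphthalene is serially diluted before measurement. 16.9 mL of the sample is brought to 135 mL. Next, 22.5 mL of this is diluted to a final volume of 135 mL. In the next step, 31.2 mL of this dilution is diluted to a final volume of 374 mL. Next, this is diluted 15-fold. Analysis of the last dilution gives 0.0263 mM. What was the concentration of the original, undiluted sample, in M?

0.227 M

Overall dilution factor = 7.988 × 6 × 11.99 × 15 = 8618.
Original = 0.0263 mM × 8618 = 227 mM = 0.227 M.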